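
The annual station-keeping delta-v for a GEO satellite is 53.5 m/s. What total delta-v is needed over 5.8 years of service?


dV = rate * years = 53.5 * 5.8
dV = 310.3000 m/s

310.3000 m/s


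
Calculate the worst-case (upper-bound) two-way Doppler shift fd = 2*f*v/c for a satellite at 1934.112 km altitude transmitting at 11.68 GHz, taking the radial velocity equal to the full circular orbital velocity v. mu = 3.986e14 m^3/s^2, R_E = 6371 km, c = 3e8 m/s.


r = 8.305112e+06 m
v = sqrt(mu/r) = 6927.8089 m/s (worst-case radial velocity)
f = 11.68 GHz = 1.168e+10 Hz
fd = 2*f*v/c = 2*1.168e+10*6927.8089/3.0e+08
fd = 539445.3876 Hz

539445.3876 Hz


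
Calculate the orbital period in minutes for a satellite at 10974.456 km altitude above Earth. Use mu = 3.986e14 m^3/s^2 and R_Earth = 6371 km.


r = 17345.4560 km = 1.7345456e+07 m
T = 2*pi*sqrt(r^3/mu) = 2*pi*sqrt(5.2186379e+21 / 3.986e14)
T = 22734.7301 s = 378.9122 min

378.9122 minutes


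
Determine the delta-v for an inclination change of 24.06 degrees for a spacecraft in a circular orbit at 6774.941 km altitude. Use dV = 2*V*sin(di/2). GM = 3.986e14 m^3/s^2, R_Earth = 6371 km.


r = 13145.9410 km = 1.3145941e+07 m
V = sqrt(mu/r) = 5506.4640 m/s
di = 24.06 deg = 0.4199262 rad
dV = 2*V*sin(di/2) = 2*5506.4640*sin(0.2099631)
dV = 2295.3565 m/s = 2.2954 km/s

2.2954 km/s


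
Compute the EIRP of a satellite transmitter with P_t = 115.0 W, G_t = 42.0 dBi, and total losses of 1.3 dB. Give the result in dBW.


Pt = 115.0 W = 20.6070 dBW
EIRP = Pt_dBW + Gt - losses = 20.6070 + 42.0 - 1.3 = 61.3070 dBW

61.3070 dBW


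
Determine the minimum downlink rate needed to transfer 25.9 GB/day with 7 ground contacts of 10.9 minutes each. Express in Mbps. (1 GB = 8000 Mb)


total contact time = 7 * 10.9 * 60 = 4578.0000 s
data = 25.9 GB = 207200.0000 Mb
rate = 207200.0000 / 4578.0000 = 45.2599 Mbps

45.2599 Mbps


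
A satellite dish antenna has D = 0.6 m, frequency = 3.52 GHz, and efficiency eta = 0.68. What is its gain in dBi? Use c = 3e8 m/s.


lambda = c/f = 3e8 / 3.52e+09 = 0.08522727 m
G = eta*(pi*D/lambda)^2 = 0.68*(pi*0.6/0.08522727)^2
G = 332.6243 (linear)
G = 10*log10(332.6243) = 25.2195 dBi

25.2195 dBi


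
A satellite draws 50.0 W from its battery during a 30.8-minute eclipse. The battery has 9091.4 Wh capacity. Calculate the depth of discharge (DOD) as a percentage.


E_used = P * t / 60 = 50.0 * 30.8 / 60 = 25.6667 Wh
DOD = E_used / E_total * 100 = 25.6667 / 9091.4 * 100
DOD = 0.2823181 %

0.2823 %


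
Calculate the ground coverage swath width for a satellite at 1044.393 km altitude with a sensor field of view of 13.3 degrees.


FOV = 13.3 deg = 0.2321288 rad
swath = 2 * alt * tan(FOV/2) = 2 * 1044.393 * tan(0.1160644)
swath = 2 * 1044.393 * 0.1165884
swath = 243.5282 km

243.5282 km


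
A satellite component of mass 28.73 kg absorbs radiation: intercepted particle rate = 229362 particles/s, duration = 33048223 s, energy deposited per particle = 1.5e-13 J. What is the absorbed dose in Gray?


Total energy deposited = rate * time * E_per
  = 229362 * 33048223 * 1.5e-13 = 1.1370 J
Dose = E_total / mass = 1.1370 / 28.73
Dose = 0.03957539 Gy

0.0396 Gy


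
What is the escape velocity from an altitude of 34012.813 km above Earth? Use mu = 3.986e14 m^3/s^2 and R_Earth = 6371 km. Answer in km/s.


r = 6371.0 + 34012.813 = 40383.8130 km = 4.0383813e+07 m
v_esc = sqrt(2*mu/r) = sqrt(2*3.986e14 / 4.0383813e+07)
v_esc = 4443.0376 m/s = 4.4430 km/s

4.4430 km/s


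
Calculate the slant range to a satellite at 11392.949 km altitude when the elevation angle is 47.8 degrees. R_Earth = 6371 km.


h = 11392.949 km, el = 47.8 deg
d = -R_E*sin(el) + sqrt((R_E*sin(el))^2 + 2*R_E*h + h^2)
d = -6371.0000*sin(0.8342674) + sqrt((6371.0000*0.7408046)^2 + 2*6371.0000*11392.949 + 11392.949^2)
d = 12521.0848 km

12521.0848 km


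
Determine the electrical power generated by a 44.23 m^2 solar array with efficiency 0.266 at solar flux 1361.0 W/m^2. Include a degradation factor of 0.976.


P = area * eta * S * degradation
P = 44.23 * 0.266 * 1361.0 * 0.976
P = 15628.1121 W

15628.1121 W


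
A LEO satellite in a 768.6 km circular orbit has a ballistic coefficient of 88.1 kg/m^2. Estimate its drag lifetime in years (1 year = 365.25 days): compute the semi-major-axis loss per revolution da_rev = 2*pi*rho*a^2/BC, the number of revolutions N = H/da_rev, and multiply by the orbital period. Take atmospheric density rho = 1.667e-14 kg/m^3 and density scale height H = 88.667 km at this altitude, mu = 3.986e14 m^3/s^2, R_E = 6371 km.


a = R_E + alt = 7139.6000 km = 7.1396e+06 m
da_rev = 2*pi*rho*a^2/BC = 2*pi*1.667e-14*(7.1396e+06)^2/88.1 = 0.0606020509 m per revolution
N = H/da_rev = 88667.0000 m / 0.0606020509 m = 1.4631023e+06 revolutions
P = 2*pi*sqrt(a^3/mu) = 6003.7423 s
lifetime = N*P = 1.4631023e+06 * 6003.7423 = 8.7840892e+09 s = 101667.6987 days
years = 101667.6987 / 365.25 = 278.3510 years

278.3510 years


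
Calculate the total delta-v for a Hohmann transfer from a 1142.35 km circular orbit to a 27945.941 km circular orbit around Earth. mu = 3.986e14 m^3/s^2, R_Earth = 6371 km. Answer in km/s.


r1 = 7513.3500 km = 7.51335e+06 m
r2 = 34316.9410 km = 3.4316941e+07 m
dv1 = sqrt(mu/r1)*(sqrt(2*r2/(r1+r2)) - 1) = 2046.1754 m/s
dv2 = sqrt(mu/r2)*(1 - sqrt(2*r1/(r1+r2))) = 1365.4341 m/s
total dv = |dv1| + |dv2| = 2046.1754 + 1365.4341 = 3411.6095 m/s = 3.4116 km/s

3.4116 km/s


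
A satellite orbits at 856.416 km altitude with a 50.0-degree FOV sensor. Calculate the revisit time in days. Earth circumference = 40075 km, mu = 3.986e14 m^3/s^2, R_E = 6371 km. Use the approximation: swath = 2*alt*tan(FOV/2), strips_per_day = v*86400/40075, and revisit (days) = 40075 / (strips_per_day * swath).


swath = 2*856.416*tan(0.4363323) = 798.7067 km
v = sqrt(mu/r) = 7426.3792 m/s = 7.4264 km/s
strips/day = v*86400/40075 = 7.4264*86400/40075 = 16.0110
coverage/day = strips * swath = 16.0110 * 798.7067 = 12788.0595 km
revisit = 40075 / 12788.0595 = 3.1338 days

3.1338 days


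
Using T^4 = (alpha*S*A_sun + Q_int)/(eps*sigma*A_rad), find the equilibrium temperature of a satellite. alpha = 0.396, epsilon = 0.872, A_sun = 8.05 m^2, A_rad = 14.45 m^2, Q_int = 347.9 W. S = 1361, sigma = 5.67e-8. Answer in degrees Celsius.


Numerator = alpha*S*A_sun + Q_int = 0.396*1361*8.05 + 347.9 = 4686.4958 W
Denominator = eps*sigma*A_rad = 0.872*5.67e-8*14.45 = 7.1444268e-07 W/K^4
T^4 = 6.5596526e+09 K^4
T = 284.5904 K = 11.4404 C

11.4404 degrees Celsius


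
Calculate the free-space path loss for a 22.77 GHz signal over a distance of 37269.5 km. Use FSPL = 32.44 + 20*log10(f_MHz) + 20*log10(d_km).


f = 22.77 GHz = 22770.0000 MHz
d = 37269.5 km
FSPL = 32.44 + 20*log10(22770.0000) + 20*log10(37269.5)
FSPL = 32.44 + 87.1473 + 91.4271
FSPL = 211.0143 dB

211.0143 dB


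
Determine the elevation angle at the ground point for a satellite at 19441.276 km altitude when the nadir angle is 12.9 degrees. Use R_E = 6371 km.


r = R_E + alt = 25812.2760 km
Law of sines in the satellite / Earth-center / ground-point triangle:
  sin(nadir)/R_E = sin(90 + el)/r  =>  cos(el) = (r/R_E)*sin(nadir)
cos(el) = (25812.2760 / 6371.0000) * sin(12.9 deg) = 0.9045038
el = arccos(0.9045038) = 25.2435 deg
(Earth-central angle = 90 - nadir - el = 51.8565 deg)

25.2435 degrees


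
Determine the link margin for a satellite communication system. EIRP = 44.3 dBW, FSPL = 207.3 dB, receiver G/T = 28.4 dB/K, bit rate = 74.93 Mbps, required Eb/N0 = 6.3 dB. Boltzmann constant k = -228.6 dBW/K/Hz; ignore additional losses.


C/N0 = EIRP - FSPL + G/T - k = 44.3 - 207.3 + 28.4 - (-228.6)
C/N0 = 94.0000 dB-Hz
R_b = 74.93 Mbps = 7.493e+07 bps -> 10*log10(R_b) = 78.7466 dB-Hz
Eb/N0 = C/N0 - 10*log10(R_b) = 94.0000 - 78.7466 = 15.2534 dB
Margin = Eb/N0 - Eb/N0_req = 15.2534 - 6.3 = 8.9534 dB (link closes)

8.9534 dB


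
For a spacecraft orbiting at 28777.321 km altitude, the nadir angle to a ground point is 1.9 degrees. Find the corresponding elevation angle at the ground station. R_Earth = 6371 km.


r = R_E + alt = 35148.3210 km
Law of sines in the satellite / Earth-center / ground-point triangle:
  sin(nadir)/R_E = sin(90 + el)/r  =>  cos(el) = (r/R_E)*sin(nadir)
cos(el) = (35148.3210 / 6371.0000) * sin(1.9 deg) = 0.1829146
el = arccos(0.1829146) = 79.4604 deg
(Earth-central angle = 90 - nadir - el = 8.6396 deg)

79.4604 degrees


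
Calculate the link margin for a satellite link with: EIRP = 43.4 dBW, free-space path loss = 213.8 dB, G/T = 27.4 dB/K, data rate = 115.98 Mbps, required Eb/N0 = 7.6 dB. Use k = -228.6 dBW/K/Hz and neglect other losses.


C/N0 = EIRP - FSPL + G/T - k = 43.4 - 213.8 + 27.4 - (-228.6)
C/N0 = 85.6000 dB-Hz
R_b = 115.98 Mbps = 1.1598e+08 bps -> 10*log10(R_b) = 80.6438 dB-Hz
Eb/N0 = C/N0 - 10*log10(R_b) = 85.6000 - 80.6438 = 4.9562 dB
Margin = Eb/N0 - Eb/N0_req = 4.9562 - 7.6 = -2.6438 dB (negative margin: link does not close)

-2.6438 dB


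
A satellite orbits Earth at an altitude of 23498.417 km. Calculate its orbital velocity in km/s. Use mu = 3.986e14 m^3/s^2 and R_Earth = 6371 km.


r = R_E + alt = 6371.0 + 23498.417 = 29869.4170 km = 2.9869417e+07 m
v = sqrt(mu/r) = sqrt(3.986e14 / 2.9869417e+07) = 3653.0471 m/s = 3.6530 km/s

3.6530 km/s


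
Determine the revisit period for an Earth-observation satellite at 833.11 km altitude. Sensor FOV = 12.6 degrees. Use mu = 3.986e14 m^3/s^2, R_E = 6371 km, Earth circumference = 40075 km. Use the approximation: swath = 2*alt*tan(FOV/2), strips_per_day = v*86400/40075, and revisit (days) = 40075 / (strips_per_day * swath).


swath = 2*833.11*tan(0.1099557) = 183.9524 km
v = sqrt(mu/r) = 7438.3820 m/s = 7.4384 km/s
strips/day = v*86400/40075 = 7.4384*86400/40075 = 16.0368
coverage/day = strips * swath = 16.0368 * 183.9524 = 2950.0145 km
revisit = 40075 / 2950.0145 = 13.5847 days

13.5847 days


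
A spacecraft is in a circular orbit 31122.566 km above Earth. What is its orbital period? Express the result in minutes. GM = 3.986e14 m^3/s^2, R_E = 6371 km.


r = 37493.5660 km = 3.7493566e+07 m
T = 2*pi*sqrt(r^3/mu) = 2*pi*sqrt(5.2707236e+22 / 3.986e14)
T = 72251.4127 s = 1204.1902 min

1204.1902 minutes


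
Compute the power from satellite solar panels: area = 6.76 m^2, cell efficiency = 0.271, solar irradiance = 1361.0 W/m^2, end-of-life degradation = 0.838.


P = area * eta * S * degradation
P = 6.76 * 0.271 * 1361.0 * 0.838
P = 2089.3834 W

2089.3834 W


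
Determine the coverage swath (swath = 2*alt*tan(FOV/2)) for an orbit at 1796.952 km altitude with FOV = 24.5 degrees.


FOV = 24.5 deg = 0.4276057 rad
swath = 2 * alt * tan(FOV/2) = 2 * 1796.952 * tan(0.2138028)
swath = 2 * 1796.952 * 0.2171213
swath = 780.3130 km

780.3130 km


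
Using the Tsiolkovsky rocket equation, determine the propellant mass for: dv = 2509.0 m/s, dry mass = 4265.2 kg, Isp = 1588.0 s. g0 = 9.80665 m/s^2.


ve = Isp * g0 = 1588.0 * 9.80665 = 15572.960200 m/s
mass ratio = exp(dv/ve) = exp(2509.0/15572.960200) = 1.17481724
m_prop = m_dry * (mr - 1) = 4265.2 * (1.17481724 - 1)
m_prop = 745.6305 kg

745.6305 kg


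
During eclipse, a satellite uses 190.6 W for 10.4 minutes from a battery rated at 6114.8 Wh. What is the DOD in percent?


E_used = P * t / 60 = 190.6 * 10.4 / 60 = 33.0373 Wh
DOD = E_used / E_total * 100 = 33.0373 / 6114.8 * 100
DOD = 0.5402848 %

0.5403 %


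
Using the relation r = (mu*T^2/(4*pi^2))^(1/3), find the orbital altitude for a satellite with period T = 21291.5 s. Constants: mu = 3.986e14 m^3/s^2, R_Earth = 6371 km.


T = 21291.5 s
r = (mu*T^2/(4*pi^2))^(1/3) = (3.986e14 * 21291.5^2 / (4*pi^2))^(1/3)
r = 1.6603387e+07 m = 16603.3870 km
alt = r - R_E = 16603.3870 - 6371 = 10232.3870 km

10232.3870 km


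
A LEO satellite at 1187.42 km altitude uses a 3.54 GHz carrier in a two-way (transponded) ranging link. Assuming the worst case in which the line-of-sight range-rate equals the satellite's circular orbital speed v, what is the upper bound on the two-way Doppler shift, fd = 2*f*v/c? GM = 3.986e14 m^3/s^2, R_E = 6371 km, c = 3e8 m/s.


r = 7.55842e+06 m
v = sqrt(mu/r) = 7261.9480 m/s (worst-case radial velocity)
f = 3.54 GHz = 3.54e+09 Hz
fd = 2*f*v/c = 2*3.54e+09*7261.9480/3.0e+08
fd = 171381.9736 Hz

171381.9736 Hz


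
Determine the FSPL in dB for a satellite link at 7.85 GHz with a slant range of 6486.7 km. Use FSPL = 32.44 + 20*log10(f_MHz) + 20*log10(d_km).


f = 7.85 GHz = 7850.0000 MHz
d = 6486.7 km
FSPL = 32.44 + 20*log10(7850.0000) + 20*log10(6486.7)
FSPL = 32.44 + 77.8974 + 76.2405
FSPL = 186.5779 dB

186.5779 dB


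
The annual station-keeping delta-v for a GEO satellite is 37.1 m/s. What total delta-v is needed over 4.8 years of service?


dV = rate * years = 37.1 * 4.8
dV = 178.0800 m/s

178.0800 m/s


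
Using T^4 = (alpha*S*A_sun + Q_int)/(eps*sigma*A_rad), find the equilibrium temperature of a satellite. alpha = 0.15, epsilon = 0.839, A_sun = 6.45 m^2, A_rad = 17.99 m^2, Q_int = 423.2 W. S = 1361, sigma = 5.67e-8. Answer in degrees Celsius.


Numerator = alpha*S*A_sun + Q_int = 0.15*1361*6.45 + 423.2 = 1739.9675 W
Denominator = eps*sigma*A_rad = 0.839*5.67e-8*17.99 = 8.5580769e-07 W/K^4
T^4 = 2.0331291e+09 K^4
T = 212.3446 K = -60.8054 C

-60.8054 degrees Celsius


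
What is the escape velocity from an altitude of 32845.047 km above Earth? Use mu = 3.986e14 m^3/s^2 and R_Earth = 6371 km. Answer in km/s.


r = 6371.0 + 32845.047 = 39216.0470 km = 3.9216047e+07 m
v_esc = sqrt(2*mu/r) = sqrt(2*3.986e14 / 3.9216047e+07)
v_esc = 4508.7041 m/s = 4.5087 km/s

4.5087 km/s


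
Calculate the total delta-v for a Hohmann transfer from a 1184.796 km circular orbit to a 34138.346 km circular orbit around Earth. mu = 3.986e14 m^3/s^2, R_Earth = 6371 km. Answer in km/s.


r1 = 7555.7960 km = 7.555796e+06 m
r2 = 40509.3460 km = 4.0509346e+07 m
dv1 = sqrt(mu/r1)*(sqrt(2*r2/(r1+r2)) - 1) = 2166.6682 m/s
dv2 = sqrt(mu/r2)*(1 - sqrt(2*r1/(r1+r2))) = 1377.9713 m/s
total dv = |dv1| + |dv2| = 2166.6682 + 1377.9713 = 3544.6396 m/s = 3.5446 km/s

3.5446 km/s


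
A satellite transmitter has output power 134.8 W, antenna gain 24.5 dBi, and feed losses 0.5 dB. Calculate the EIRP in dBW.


Pt = 134.8 W = 21.2969 dBW
EIRP = Pt_dBW + Gt - losses = 21.2969 + 24.5 - 0.5 = 45.2969 dBW

45.2969 dBW


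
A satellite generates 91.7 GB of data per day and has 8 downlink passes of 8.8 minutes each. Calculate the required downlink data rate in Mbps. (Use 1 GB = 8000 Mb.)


total contact time = 8 * 8.8 * 60 = 4224.0000 s
data = 91.7 GB = 733600.0000 Mb
rate = 733600.0000 / 4224.0000 = 173.6742 Mbps

173.6742 Mbps


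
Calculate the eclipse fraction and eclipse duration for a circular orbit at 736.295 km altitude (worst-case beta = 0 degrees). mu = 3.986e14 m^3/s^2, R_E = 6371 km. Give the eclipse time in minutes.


r = 7107.2950 km
T = 99.3840 min
Eclipse fraction = arcsin(R_E/r)/pi = arcsin(6371.0000/7107.2950)/pi
= arcsin(0.8964029)/pi = 0.3538289
Eclipse duration = 0.3538289 * 99.3840 = 35.1649 min

35.1649 minutes


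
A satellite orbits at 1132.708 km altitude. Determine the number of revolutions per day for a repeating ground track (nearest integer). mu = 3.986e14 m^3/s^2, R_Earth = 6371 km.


r = 7.503708e+06 m
T = 2*pi*sqrt(r^3/mu) = 6468.8206 s = 107.8137 min
revs/day = 1440 / 107.8137 = 13.3564
Rounded: 13 revolutions per day

13 revolutions per day


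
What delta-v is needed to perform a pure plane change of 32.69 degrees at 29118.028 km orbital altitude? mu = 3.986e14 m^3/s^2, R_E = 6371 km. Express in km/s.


r = 35489.0280 km = 3.5489028e+07 m
V = sqrt(mu/r) = 3351.3640 m/s
di = 32.69 deg = 0.5705481 rad
dV = 2*V*sin(di/2) = 2*3351.3640*sin(0.2852741)
dV = 1886.2847 m/s = 1.8863 km/s

1.8863 km/s


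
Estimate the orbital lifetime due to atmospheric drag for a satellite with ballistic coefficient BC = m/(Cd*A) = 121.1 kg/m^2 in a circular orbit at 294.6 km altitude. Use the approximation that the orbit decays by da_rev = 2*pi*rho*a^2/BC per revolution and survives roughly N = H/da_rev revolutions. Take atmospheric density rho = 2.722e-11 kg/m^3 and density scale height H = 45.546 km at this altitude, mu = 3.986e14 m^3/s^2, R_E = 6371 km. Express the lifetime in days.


a = R_E + alt = 6665.6000 km = 6.6656e+06 m
da_rev = 2*pi*rho*a^2/BC = 2*pi*2.722e-11*(6.6656e+06)^2/121.1 = 62.748355 m per revolution
N = H/da_rev = 45546.0000 m / 62.748355 m = 725.8517 revolutions
P = 2*pi*sqrt(a^3/mu) = 5415.8932 s
lifetime = N*P = 725.8517 * 5415.8932 = 3.9311353e+06 s = 45.4993 days

45.4993 days


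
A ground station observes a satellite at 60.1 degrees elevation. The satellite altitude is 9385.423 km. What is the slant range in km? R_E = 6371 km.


h = 9385.423 km, el = 60.1 deg
d = -R_E*sin(el) + sqrt((R_E*sin(el))^2 + 2*R_E*h + h^2)
d = -6371.0000*sin(1.0489) + sqrt((6371.0000*0.8668967)^2 + 2*6371.0000*9385.423 + 9385.423^2)
d = 9910.0415 km

9910.0415 km


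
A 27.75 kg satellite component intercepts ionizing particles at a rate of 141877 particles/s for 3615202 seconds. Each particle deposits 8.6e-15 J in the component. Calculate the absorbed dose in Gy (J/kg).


Total energy deposited = rate * time * E_per
  = 141877 * 3615202 * 8.6e-15 = 0.004411061 J
Dose = E_total / mass = 0.004411061 / 27.75
Dose = 1.5895714e-04 Gy

1.5896e-04 Gy


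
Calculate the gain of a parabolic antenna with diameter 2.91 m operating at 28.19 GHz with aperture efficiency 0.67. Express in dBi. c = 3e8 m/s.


lambda = c/f = 3e8 / 2.819e+10 = 0.01064207 m
G = eta*(pi*D/lambda)^2 = 0.67*(pi*2.91/0.01064207)^2
G = 494433.8187 (linear)
G = 10*log10(494433.8187) = 56.9411 dBi

56.9411 dBi


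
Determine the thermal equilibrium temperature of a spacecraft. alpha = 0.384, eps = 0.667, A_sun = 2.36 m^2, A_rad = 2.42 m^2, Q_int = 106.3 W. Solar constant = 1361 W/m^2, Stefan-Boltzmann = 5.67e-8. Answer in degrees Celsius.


Numerator = alpha*S*A_sun + Q_int = 0.384*1361*2.36 + 106.3 = 1339.6926 W
Denominator = eps*sigma*A_rad = 0.667*5.67e-8*2.42 = 9.1521738e-08 W/K^4
T^4 = 1.4637972e+10 K^4
T = 347.8326 K = 74.6826 C

74.6826 degrees Celsius


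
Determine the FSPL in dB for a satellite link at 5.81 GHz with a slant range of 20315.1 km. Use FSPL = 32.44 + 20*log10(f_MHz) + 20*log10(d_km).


f = 5.81 GHz = 5810.0000 MHz
d = 20315.1 km
FSPL = 32.44 + 20*log10(5810.0000) + 20*log10(20315.1)
FSPL = 32.44 + 75.2835 + 86.1564
FSPL = 193.8799 dB

193.8799 dB


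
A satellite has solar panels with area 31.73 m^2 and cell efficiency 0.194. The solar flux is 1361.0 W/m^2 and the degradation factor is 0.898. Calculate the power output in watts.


P = area * eta * S * degradation
P = 31.73 * 0.194 * 1361.0 * 0.898
P = 7523.2633 W

7523.2633 W


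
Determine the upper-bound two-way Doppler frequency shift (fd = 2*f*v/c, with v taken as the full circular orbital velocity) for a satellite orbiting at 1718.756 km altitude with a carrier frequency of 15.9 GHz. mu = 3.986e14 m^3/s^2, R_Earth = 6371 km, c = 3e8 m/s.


r = 8.089756e+06 m
v = sqrt(mu/r) = 7019.4153 m/s (worst-case radial velocity)
f = 15.9 GHz = 1.59e+10 Hz
fd = 2*f*v/c = 2*1.59e+10*7019.4153/3.0e+08
fd = 744058.0180 Hz

744058.0180 Hz


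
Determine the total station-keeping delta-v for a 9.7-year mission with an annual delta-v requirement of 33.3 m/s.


dV = rate * years = 33.3 * 9.7
dV = 323.0100 m/s

323.0100 m/s


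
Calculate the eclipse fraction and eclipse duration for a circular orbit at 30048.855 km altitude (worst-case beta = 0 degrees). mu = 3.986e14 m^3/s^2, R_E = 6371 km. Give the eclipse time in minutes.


r = 36419.8550 km
T = 1152.8354 min
Eclipse fraction = arcsin(R_E/r)/pi = arcsin(6371.0000/36419.8550)/pi
= arcsin(0.1749321)/pi = 0.05597058
Eclipse duration = 0.05597058 * 1152.8354 = 64.5249 min

64.5249 minutes


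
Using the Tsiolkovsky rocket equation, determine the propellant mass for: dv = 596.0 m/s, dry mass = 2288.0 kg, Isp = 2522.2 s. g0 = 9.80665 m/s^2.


ve = Isp * g0 = 2522.2 * 9.80665 = 24734.332630 m/s
mass ratio = exp(dv/ve) = exp(596.0/24734.332630) = 1.02438872
m_prop = m_dry * (mr - 1) = 2288.0 * (1.02438872 - 1)
m_prop = 55.8014 kg

55.8014 kg


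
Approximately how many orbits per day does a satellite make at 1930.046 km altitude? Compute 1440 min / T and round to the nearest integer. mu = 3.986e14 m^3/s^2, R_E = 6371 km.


r = 8.301046e+06 m
T = 2*pi*sqrt(r^3/mu) = 7526.8013 s = 125.4467 min
revs/day = 1440 / 125.4467 = 11.4790
Rounded: 11 revolutions per day

11 revolutions per day


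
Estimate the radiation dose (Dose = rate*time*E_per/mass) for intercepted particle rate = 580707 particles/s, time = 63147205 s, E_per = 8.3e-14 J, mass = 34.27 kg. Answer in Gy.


Total energy deposited = rate * time * E_per
  = 580707 * 63147205 * 8.3e-14 = 3.0436 J
Dose = E_total / mass = 3.0436 / 34.27
Dose = 0.08881272 Gy

0.0888 Gy


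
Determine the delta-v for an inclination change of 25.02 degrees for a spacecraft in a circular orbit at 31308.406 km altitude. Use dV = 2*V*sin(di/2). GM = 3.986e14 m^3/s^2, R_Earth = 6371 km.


r = 37679.4060 km = 3.7679406e+07 m
V = sqrt(mu/r) = 3252.4949 m/s
di = 25.02 deg = 0.4366814 rad
dV = 2*V*sin(di/2) = 2*3252.4949*sin(0.2183407)
dV = 1409.0459 m/s = 1.4090 km/s

1.4090 km/s


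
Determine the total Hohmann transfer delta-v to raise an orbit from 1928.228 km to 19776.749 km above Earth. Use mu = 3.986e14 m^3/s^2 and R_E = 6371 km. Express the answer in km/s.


r1 = 8299.2280 km = 8.299228e+06 m
r2 = 26147.7490 km = 2.6147749e+07 m
dv1 = sqrt(mu/r1)*(sqrt(2*r2/(r1+r2)) - 1) = 1608.7235 m/s
dv2 = sqrt(mu/r2)*(1 - sqrt(2*r1/(r1+r2))) = 1194.1221 m/s
total dv = |dv1| + |dv2| = 1608.7235 + 1194.1221 = 2802.8455 m/s = 2.8028 km/s

2.8028 km/s


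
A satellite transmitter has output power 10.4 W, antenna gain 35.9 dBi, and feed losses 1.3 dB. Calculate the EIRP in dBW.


Pt = 10.4 W = 10.1703 dBW
EIRP = Pt_dBW + Gt - losses = 10.1703 + 35.9 - 1.3 = 44.7703 dBW

44.7703 dBW


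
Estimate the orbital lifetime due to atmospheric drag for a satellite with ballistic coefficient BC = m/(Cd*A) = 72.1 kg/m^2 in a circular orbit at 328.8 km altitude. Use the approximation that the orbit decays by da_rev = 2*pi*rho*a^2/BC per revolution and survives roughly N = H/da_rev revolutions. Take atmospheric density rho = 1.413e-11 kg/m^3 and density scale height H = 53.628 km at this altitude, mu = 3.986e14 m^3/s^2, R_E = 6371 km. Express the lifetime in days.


a = R_E + alt = 6699.8000 km = 6.6998e+06 m
da_rev = 2*pi*rho*a^2/BC = 2*pi*1.413e-11*(6.6998e+06)^2/72.1 = 55.272670 m per revolution
N = H/da_rev = 53628.0000 m / 55.272670 m = 970.2444 revolutions
P = 2*pi*sqrt(a^3/mu) = 5457.6286 s
lifetime = N*P = 970.2444 * 5457.6286 = 5.2952338e+06 s = 61.2874 days

61.2874 days


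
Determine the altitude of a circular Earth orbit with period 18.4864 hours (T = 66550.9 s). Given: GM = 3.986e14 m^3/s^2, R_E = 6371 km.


T = 66550.9 s
r = (mu*T^2/(4*pi^2))^(1/3) = (3.986e14 * 66550.9^2 / (4*pi^2))^(1/3)
r = 3.5494561e+07 m = 35494.5609 km
alt = r - R_E = 35494.5609 - 6371 = 29123.5609 km

29123.5609 km


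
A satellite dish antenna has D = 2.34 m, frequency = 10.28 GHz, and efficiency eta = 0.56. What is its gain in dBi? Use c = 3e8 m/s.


lambda = c/f = 3e8 / 1.028e+10 = 0.02918288 m
G = eta*(pi*D/lambda)^2 = 0.56*(pi*2.34/0.02918288)^2
G = 35535.5635 (linear)
G = 10*log10(35535.5635) = 45.5066 dBi

45.5066 dBi


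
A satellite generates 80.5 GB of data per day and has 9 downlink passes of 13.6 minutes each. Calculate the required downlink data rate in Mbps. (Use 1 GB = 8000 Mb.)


total contact time = 9 * 13.6 * 60 = 7344.0000 s
data = 80.5 GB = 644000.0000 Mb
rate = 644000.0000 / 7344.0000 = 87.6906 Mbps

87.6906 Mbps


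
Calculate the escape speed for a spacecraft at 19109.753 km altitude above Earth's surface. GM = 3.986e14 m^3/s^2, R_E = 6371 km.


r = 6371.0 + 19109.753 = 25480.7530 km = 2.5480753e+07 m
v_esc = sqrt(2*mu/r) = sqrt(2*3.986e14 / 2.5480753e+07)
v_esc = 5593.4211 m/s = 5.5934 km/s

5.5934 km/s


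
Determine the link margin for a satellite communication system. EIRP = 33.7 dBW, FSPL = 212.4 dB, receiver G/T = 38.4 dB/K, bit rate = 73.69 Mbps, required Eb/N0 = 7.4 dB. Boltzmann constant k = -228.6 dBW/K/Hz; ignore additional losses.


C/N0 = EIRP - FSPL + G/T - k = 33.7 - 212.4 + 38.4 - (-228.6)
C/N0 = 88.3000 dB-Hz
R_b = 73.69 Mbps = 7.369e+07 bps -> 10*log10(R_b) = 78.6741 dB-Hz
Eb/N0 = C/N0 - 10*log10(R_b) = 88.3000 - 78.6741 = 9.6259 dB
Margin = Eb/N0 - Eb/N0_req = 9.6259 - 7.4 = 2.2259 dB (link closes)

2.2259 dB


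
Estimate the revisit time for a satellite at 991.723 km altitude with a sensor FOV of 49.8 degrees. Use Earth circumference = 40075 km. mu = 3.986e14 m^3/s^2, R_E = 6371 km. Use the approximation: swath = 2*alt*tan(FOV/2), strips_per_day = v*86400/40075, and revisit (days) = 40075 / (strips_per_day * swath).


swath = 2*991.723*tan(0.434587) = 920.6850 km
v = sqrt(mu/r) = 7357.8244 m/s = 7.3578 km/s
strips/day = v*86400/40075 = 7.3578*86400/40075 = 15.8632
coverage/day = strips * swath = 15.8632 * 920.6850 = 14604.9706 km
revisit = 40075 / 14604.9706 = 2.7439 days

2.7439 days


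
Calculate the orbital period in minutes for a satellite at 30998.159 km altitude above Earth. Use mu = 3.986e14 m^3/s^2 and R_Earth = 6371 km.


r = 37369.1590 km = 3.7369159e+07 m
T = 2*pi*sqrt(r^3/mu) = 2*pi*sqrt(5.2184313e+22 / 3.986e14)
T = 71892.1062 s = 1198.2018 min

1198.2018 minutes


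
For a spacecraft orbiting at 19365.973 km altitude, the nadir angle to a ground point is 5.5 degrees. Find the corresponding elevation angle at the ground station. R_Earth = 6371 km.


r = R_E + alt = 25736.9730 km
Law of sines in the satellite / Earth-center / ground-point triangle:
  sin(nadir)/R_E = sin(90 + el)/r  =>  cos(el) = (r/R_E)*sin(nadir)
cos(el) = (25736.9730 / 6371.0000) * sin(5.5 deg) = 0.3871888
el = arccos(0.3871888) = 67.2203 deg
(Earth-central angle = 90 - nadir - el = 17.2797 deg)

67.2203 degrees


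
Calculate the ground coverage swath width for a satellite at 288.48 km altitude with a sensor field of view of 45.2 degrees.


FOV = 45.2 deg = 0.7888888 rad
swath = 2 * alt * tan(FOV/2) = 2 * 288.48 * tan(0.3944444)
swath = 2 * 288.48 * 0.4162598
swath = 240.1653 km

240.1653 km


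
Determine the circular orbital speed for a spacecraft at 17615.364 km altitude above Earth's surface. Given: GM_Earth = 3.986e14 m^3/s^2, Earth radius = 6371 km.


r = R_E + alt = 6371.0 + 17615.364 = 23986.3640 km = 2.3986364e+07 m
v = sqrt(mu/r) = sqrt(3.986e14 / 2.3986364e+07) = 4076.4905 m/s = 4.0765 km/s

4.0765 km/s


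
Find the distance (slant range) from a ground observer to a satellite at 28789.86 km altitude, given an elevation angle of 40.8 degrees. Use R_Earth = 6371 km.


h = 28789.86 km, el = 40.8 deg
d = -R_E*sin(el) + sqrt((R_E*sin(el))^2 + 2*R_E*h + h^2)
d = -6371.0000*sin(0.7120943) + sqrt((6371.0000*0.6534206)^2 + 2*6371.0000*28789.86 + 28789.86^2)
d = 30665.5877 km

30665.5877 km


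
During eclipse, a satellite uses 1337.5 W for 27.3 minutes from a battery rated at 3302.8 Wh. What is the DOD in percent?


E_used = P * t / 60 = 1337.5 * 27.3 / 60 = 608.5625 Wh
DOD = E_used / E_total * 100 = 608.5625 / 3302.8 * 100
DOD = 18.4257 %

18.4257 %


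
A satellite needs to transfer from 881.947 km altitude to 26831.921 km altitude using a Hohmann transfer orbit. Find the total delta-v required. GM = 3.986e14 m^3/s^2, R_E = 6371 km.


r1 = 7252.9470 km = 7.252947e+06 m
r2 = 33202.9210 km = 3.3202921e+07 m
dv1 = sqrt(mu/r1)*(sqrt(2*r2/(r1+r2)) - 1) = 2084.5196 m/s
dv2 = sqrt(mu/r2)*(1 - sqrt(2*r1/(r1+r2))) = 1390.0867 m/s
total dv = |dv1| + |dv2| = 2084.5196 + 1390.0867 = 3474.6063 m/s = 3.4746 km/s

3.4746 km/s


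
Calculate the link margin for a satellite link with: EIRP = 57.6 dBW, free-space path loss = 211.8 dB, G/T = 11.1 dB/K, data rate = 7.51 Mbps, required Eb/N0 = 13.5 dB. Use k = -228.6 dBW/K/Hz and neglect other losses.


C/N0 = EIRP - FSPL + G/T - k = 57.6 - 211.8 + 11.1 - (-228.6)
C/N0 = 85.5000 dB-Hz
R_b = 7.51 Mbps = 7.51e+06 bps -> 10*log10(R_b) = 68.7564 dB-Hz
Eb/N0 = C/N0 - 10*log10(R_b) = 85.5000 - 68.7564 = 16.7436 dB
Margin = Eb/N0 - Eb/N0_req = 16.7436 - 13.5 = 3.2436 dB (link closes)

3.2436 dB


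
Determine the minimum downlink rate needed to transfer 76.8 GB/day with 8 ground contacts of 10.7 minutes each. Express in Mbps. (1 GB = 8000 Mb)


total contact time = 8 * 10.7 * 60 = 5136.0000 s
data = 76.8 GB = 614400.0000 Mb
rate = 614400.0000 / 5136.0000 = 119.6262 Mbps

119.6262 Mbps


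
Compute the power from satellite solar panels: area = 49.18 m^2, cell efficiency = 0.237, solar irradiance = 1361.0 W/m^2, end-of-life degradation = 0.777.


P = area * eta * S * degradation
P = 49.18 * 0.237 * 1361.0 * 0.777
P = 12325.8255 W

12325.8255 W


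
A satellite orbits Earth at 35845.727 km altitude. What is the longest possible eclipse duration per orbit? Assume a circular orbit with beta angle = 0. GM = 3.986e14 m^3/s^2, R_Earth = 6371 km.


r = 42216.7270 km
T = 1438.7549 min
Eclipse fraction = arcsin(R_E/r)/pi = arcsin(6371.0000/42216.7270)/pi
= arcsin(0.1509117)/pi = 0.04822093
Eclipse duration = 0.04822093 * 1438.7549 = 69.3781 min

69.3781 minutes


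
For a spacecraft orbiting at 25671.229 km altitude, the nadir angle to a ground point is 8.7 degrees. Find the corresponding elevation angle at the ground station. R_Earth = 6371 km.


r = R_E + alt = 32042.2290 km
Law of sines in the satellite / Earth-center / ground-point triangle:
  sin(nadir)/R_E = sin(90 + el)/r  =>  cos(el) = (r/R_E)*sin(nadir)
cos(el) = (32042.2290 / 6371.0000) * sin(8.7 deg) = 0.7607493
el = arccos(0.7607493) = 40.4697 deg
(Earth-central angle = 90 - nadir - el = 40.8303 deg)

40.4697 degrees


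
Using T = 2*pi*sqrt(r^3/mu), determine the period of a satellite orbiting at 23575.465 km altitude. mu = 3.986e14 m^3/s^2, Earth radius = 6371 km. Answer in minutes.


r = 29946.4650 km = 2.9946465e+07 m
T = 2*pi*sqrt(r^3/mu) = 2*pi*sqrt(2.6855713e+22 / 3.986e14)
T = 51573.8517 s = 859.5642 min

859.5642 minutes


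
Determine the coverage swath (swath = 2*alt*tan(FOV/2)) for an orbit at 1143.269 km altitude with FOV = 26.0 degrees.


FOV = 26.0 deg = 0.4537856 rad
swath = 2 * alt * tan(FOV/2) = 2 * 1143.269 * tan(0.2268928)
swath = 2 * 1143.269 * 0.2308682
swath = 527.8889 km

527.8889 km


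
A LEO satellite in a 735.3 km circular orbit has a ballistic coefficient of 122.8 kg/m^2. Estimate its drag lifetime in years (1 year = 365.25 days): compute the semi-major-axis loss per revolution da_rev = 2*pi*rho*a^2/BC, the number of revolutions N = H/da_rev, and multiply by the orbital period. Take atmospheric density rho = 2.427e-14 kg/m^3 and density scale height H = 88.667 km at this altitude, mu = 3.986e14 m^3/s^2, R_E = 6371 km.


a = R_E + alt = 7106.3000 km = 7.1063e+06 m
da_rev = 2*pi*rho*a^2/BC = 2*pi*2.427e-14*(7.1063e+06)^2/122.8 = 0.0627102242 m per revolution
N = H/da_rev = 88667.0000 m / 0.0627102242 m = 1.4139162e+06 revolutions
P = 2*pi*sqrt(a^3/mu) = 5961.7880 s
lifetime = N*P = 1.4139162e+06 * 5961.7880 = 8.4294684e+09 s = 97563.2921 days
years = 97563.2921 / 365.25 = 267.1137 years

267.1137 years


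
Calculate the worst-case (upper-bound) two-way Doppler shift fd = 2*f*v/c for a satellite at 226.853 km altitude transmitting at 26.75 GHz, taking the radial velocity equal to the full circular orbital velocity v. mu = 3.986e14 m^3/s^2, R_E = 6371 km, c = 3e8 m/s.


r = 6.597853e+06 m
v = sqrt(mu/r) = 7772.6181 m/s (worst-case radial velocity)
f = 26.75 GHz = 2.675e+10 Hz
fd = 2*f*v/c = 2*2.675e+10*7772.6181/3.0e+08
fd = 1.3861169e+06 Hz

1.3861e+06 Hz


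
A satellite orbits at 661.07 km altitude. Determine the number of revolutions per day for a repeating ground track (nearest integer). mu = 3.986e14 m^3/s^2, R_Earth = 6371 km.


r = 7.03207e+06 m
T = 2*pi*sqrt(r^3/mu) = 5868.6201 s = 97.8103 min
revs/day = 1440 / 97.8103 = 14.7224
Rounded: 15 revolutions per day

15 revolutions per day


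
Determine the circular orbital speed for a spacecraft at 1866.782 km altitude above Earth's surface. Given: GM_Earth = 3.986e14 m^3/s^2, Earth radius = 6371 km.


r = R_E + alt = 6371.0 + 1866.782 = 8237.7820 km = 8.237782e+06 m
v = sqrt(mu/r) = sqrt(3.986e14 / 8.237782e+06) = 6956.0629 m/s = 6.9561 km/s

6.9561 km/s


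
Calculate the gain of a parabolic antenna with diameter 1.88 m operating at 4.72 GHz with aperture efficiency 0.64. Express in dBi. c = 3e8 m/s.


lambda = c/f = 3e8 / 4.72e+09 = 0.06355932 m
G = eta*(pi*D/lambda)^2 = 0.64*(pi*1.88/0.06355932)^2
G = 5526.3312 (linear)
G = 10*log10(5526.3312) = 37.4244 dBi

37.4244 dBi


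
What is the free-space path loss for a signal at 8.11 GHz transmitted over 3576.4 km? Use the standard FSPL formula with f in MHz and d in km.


f = 8.11 GHz = 8110.0000 MHz
d = 3576.4 km
FSPL = 32.44 + 20*log10(8110.0000) + 20*log10(3576.4)
FSPL = 32.44 + 78.1804 + 71.0689
FSPL = 181.6893 dB

181.6893 dB


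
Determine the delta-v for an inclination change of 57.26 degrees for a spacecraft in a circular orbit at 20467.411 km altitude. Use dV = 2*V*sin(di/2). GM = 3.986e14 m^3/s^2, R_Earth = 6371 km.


r = 26838.4110 km = 2.6838411e+07 m
V = sqrt(mu/r) = 3853.8095 m/s
di = 57.26 deg = 0.9993755 rad
dV = 2*V*sin(di/2) = 2*3853.8095*sin(0.4996878)
dV = 3693.1173 m/s = 3.6931 km/s

3.6931 km/s


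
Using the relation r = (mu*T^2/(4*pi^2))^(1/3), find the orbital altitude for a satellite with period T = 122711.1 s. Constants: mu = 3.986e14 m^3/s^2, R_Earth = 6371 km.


T = 122711.1 s
r = (mu*T^2/(4*pi^2))^(1/3) = (3.986e14 * 122711.1^2 / (4*pi^2))^(1/3)
r = 5.3372198e+07 m = 53372.1976 km
alt = r - R_E = 53372.1976 - 6371 = 47001.1976 km

47001.1976 km


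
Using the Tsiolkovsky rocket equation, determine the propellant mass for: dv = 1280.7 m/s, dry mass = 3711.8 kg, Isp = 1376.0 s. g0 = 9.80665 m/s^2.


ve = Isp * g0 = 1376.0 * 9.80665 = 13493.950400 m/s
mass ratio = exp(dv/ve) = exp(1280.7/13493.950400) = 1.09955901
m_prop = m_dry * (mr - 1) = 3711.8 * (1.09955901 - 1)
m_prop = 369.5431 kg

369.5431 kg


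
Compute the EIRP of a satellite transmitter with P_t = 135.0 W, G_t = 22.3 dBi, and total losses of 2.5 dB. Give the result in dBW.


Pt = 135.0 W = 21.3033 dBW
EIRP = Pt_dBW + Gt - losses = 21.3033 + 22.3 - 2.5 = 41.1033 dBW

41.1033 dBW


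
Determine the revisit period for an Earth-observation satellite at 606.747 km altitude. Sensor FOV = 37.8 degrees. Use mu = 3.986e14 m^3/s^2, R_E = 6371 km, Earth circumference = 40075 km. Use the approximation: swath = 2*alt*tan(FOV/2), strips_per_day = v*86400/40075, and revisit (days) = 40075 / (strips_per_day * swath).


swath = 2*606.747*tan(0.3298672) = 415.4719 km
v = sqrt(mu/r) = 7558.0722 m/s = 7.5581 km/s
strips/day = v*86400/40075 = 7.5581*86400/40075 = 16.2949
coverage/day = strips * swath = 16.2949 * 415.4719 = 6770.0654 km
revisit = 40075 / 6770.0654 = 5.9194 days

5.9194 days


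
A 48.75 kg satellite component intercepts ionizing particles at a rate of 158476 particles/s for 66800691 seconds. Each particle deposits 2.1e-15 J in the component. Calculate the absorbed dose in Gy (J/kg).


Total energy deposited = rate * time * E_per
  = 158476 * 66800691 * 2.1e-15 = 0.02223124 J
Dose = E_total / mass = 0.02223124 / 48.75
Dose = 4.560255e-04 Gy

4.5603e-04 Gy


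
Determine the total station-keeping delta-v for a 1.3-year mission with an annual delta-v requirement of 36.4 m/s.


dV = rate * years = 36.4 * 1.3
dV = 47.3200 m/s

47.3200 m/s


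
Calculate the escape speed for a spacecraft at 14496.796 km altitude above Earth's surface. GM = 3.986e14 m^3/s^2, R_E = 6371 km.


r = 6371.0 + 14496.796 = 20867.7960 km = 2.0867796e+07 m
v_esc = sqrt(2*mu/r) = sqrt(2*3.986e14 / 2.0867796e+07)
v_esc = 6180.8094 m/s = 6.1808 km/s

6.1808 km/s


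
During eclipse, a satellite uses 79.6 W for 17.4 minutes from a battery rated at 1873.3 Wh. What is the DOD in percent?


E_used = P * t / 60 = 79.6 * 17.4 / 60 = 23.0840 Wh
DOD = E_used / E_total * 100 = 23.0840 / 1873.3 * 100
DOD = 1.2323 %

1.2323 %


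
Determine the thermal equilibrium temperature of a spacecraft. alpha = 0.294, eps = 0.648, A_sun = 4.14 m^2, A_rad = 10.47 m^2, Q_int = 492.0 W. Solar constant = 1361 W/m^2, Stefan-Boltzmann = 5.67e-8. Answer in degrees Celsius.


Numerator = alpha*S*A_sun + Q_int = 0.294*1361*4.14 + 492.0 = 2148.5548 W
Denominator = eps*sigma*A_rad = 0.648*5.67e-8*10.47 = 3.8468455e-07 W/K^4
T^4 = 5.585238e+09 K^4
T = 273.3760 K = 0.2260223 C

0.2260 degrees Celsius


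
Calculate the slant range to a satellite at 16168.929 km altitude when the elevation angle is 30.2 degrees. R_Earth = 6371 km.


h = 16168.929 km, el = 30.2 deg
d = -R_E*sin(el) + sqrt((R_E*sin(el))^2 + 2*R_E*h + h^2)
d = -6371.0000*sin(0.5270894) + sqrt((6371.0000*0.5030199)^2 + 2*6371.0000*16168.929 + 16168.929^2)
d = 18652.2752 km

18652.2752 km


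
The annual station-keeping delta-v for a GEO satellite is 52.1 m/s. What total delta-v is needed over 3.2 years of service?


dV = rate * years = 52.1 * 3.2
dV = 166.7200 m/s

166.7200 m/s


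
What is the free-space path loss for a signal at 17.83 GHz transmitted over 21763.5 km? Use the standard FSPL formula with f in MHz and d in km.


f = 17.83 GHz = 17830.0000 MHz
d = 21763.5 km
FSPL = 32.44 + 20*log10(17830.0000) + 20*log10(21763.5)
FSPL = 32.44 + 85.0230 + 86.7546
FSPL = 204.2176 dB

204.2176 dB


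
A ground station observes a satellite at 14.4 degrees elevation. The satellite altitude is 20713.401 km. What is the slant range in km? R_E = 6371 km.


h = 20713.401 km, el = 14.4 deg
d = -R_E*sin(el) + sqrt((R_E*sin(el))^2 + 2*R_E*h + h^2)
d = -6371.0000*sin(0.2513274) + sqrt((6371.0000*0.2486899)^2 + 2*6371.0000*20713.401 + 20713.401^2)
d = 24787.6552 km

24787.6552 km


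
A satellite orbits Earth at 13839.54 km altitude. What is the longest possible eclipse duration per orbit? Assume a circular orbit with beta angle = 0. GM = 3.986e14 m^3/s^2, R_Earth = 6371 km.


r = 20210.5400 km
T = 476.5702 min
Eclipse fraction = arcsin(R_E/r)/pi = arcsin(6371.0000/20210.5400)/pi
= arcsin(0.3152316)/pi = 0.1020822
Eclipse duration = 0.1020822 * 476.5702 = 48.6493 min

48.6493 minutes


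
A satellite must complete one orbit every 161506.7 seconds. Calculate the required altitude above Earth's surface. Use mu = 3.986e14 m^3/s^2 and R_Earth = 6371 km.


T = 161506.7 s
r = (mu*T^2/(4*pi^2))^(1/3) = (3.986e14 * 161506.7^2 / (4*pi^2))^(1/3)
r = 6.409924e+07 m = 64099.2402 km
alt = r - R_E = 64099.2402 - 6371 = 57728.2402 km

57728.2402 km


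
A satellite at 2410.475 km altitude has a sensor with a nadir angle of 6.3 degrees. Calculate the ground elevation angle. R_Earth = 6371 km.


r = R_E + alt = 8781.4750 km
Law of sines in the satellite / Earth-center / ground-point triangle:
  sin(nadir)/R_E = sin(90 + el)/r  =>  cos(el) = (r/R_E)*sin(nadir)
cos(el) = (8781.4750 / 6371.0000) * sin(6.3 deg) = 0.1512524
el = arccos(0.1512524) = 81.3005 deg
(Earth-central angle = 90 - nadir - el = 2.3995 deg)

81.3005 degrees


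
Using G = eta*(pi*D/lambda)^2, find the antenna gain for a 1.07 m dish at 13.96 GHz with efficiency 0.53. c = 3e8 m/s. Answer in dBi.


lambda = c/f = 3e8 / 1.396e+10 = 0.02148997 m
G = eta*(pi*D/lambda)^2 = 0.53*(pi*1.07/0.02148997)^2
G = 12967.9551 (linear)
G = 10*log10(12967.9551) = 41.1287 dBi

41.1287 dBi


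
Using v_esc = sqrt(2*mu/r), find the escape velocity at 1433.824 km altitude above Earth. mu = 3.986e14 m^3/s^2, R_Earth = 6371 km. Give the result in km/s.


r = 6371.0 + 1433.824 = 7804.8240 km = 7.804824e+06 m
v_esc = sqrt(2*mu/r) = sqrt(2*3.986e14 / 7.804824e+06)
v_esc = 10106.5304 m/s = 10.1065 km/s

10.1065 km/s


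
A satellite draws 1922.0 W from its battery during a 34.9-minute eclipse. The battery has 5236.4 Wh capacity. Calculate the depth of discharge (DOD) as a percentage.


E_used = P * t / 60 = 1922.0 * 34.9 / 60 = 1117.9633 Wh
DOD = E_used / E_total * 100 = 1117.9633 / 5236.4 * 100
DOD = 21.3498 %

21.3498 %
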